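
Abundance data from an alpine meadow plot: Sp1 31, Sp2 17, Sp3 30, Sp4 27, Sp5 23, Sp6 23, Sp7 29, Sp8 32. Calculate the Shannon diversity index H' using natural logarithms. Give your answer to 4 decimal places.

2.0621

Total N = 31+17+30+27+23+23+29+32 = 212, so the proportions are 0.146226, 0.080189, 0.141509, 0.127358, 0.108491, 0.108491, 0.136792, 0.150943 (working shown to 6 dp, full precision carried).
Each pᵢ ln pᵢ term: 0.146226×(-1.922599)=-0.281135, 0.080189×(-2.523373)=-0.202346, 0.141509×(-1.955389)=-0.276706, 0.127358×(-2.060749)=-0.262454, 0.108491×(-2.221092)=-0.240968, 0.108491×(-2.221092)=-0.240968, 0.136792×(-1.989290)=-0.272120, 0.150943×(-1.890850)=-0.285411.
Sum = -2.062107, so H' = 2.0621.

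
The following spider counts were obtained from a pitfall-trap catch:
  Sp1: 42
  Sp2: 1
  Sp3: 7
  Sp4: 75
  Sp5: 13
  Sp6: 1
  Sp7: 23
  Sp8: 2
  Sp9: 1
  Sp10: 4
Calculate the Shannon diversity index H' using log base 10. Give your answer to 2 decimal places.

Total N = 42+1+7+75+13+1+23+2+1+4 = 169, so the proportions are 0.2485, 0.0059, 0.0414, 0.4438, 0.0769, 0.0059, 0.1361, 0.0118, 0.0059, 0.0237 (working shown to 4 dp, full precision carried).
Each pᵢ log₁₀ pᵢ term: 0.2485×(-0.6046)=-0.1503, 0.0059×(-2.2279)=-0.0132, 0.0414×(-1.3828)=-0.0573, 0.4438×(-0.3528)=-0.1566, 0.0769×(-1.1139)=-0.0857, 0.0059×(-2.2279)=-0.0132, 0.1361×(-0.8662)=-0.1179, 0.0118×(-1.9269)=-0.0228, 0.0059×(-2.2279)=-0.0132, 0.0237×(-1.6258)=-0.0385.
Sum = -0.6685, so H' = 0.67.

0.67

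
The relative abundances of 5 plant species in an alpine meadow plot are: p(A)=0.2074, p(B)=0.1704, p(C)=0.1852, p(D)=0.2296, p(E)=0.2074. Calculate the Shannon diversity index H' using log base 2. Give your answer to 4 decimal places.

2.3144

Each pᵢ log₂ pᵢ term (working shown to 6 dp, full precision carried): 0.2074×(-2.269512)=-0.470697, 0.1704×(-2.553003)=-0.435032, 0.1852×(-2.432844)=-0.450563, 0.2296×(-2.122805)=-0.487396, 0.2074×(-2.269512)=-0.470697.
Sum = -2.314384, so H' = 2.3144.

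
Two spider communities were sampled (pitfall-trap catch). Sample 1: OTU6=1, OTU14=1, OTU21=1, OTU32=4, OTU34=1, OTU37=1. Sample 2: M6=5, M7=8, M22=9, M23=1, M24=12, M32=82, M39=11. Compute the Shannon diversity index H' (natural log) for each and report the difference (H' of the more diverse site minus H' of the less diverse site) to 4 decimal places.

0.3385

Sample 1: N=9, proportions 0.111111, 0.111111, 0.111111, 0.444444, 0.111111, 0.111111, giving H' = 1.581094 (working shown to 6 dp, full precision carried).
Sample 2: N=128, proportions 0.039062, 0.0625, 0.070312, 0.007812, 0.09375, 0.640625, 0.085938, giving H' = 1.242621.
Difference = |1.581094 − 1.242621| = 0.338473, i.e. 0.3385 to 4 decimal places.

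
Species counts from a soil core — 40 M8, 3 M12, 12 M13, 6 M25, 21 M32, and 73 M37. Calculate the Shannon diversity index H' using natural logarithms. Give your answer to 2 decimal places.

Total N = 40+3+12+6+21+73 = 155, so the proportions are 0.2581, 0.0194, 0.0774, 0.0387, 0.1355, 0.471 (working shown to 4 dp, full precision carried).
Each pᵢ ln pᵢ term: 0.2581×(-1.3545)=-0.3496, 0.0194×(-3.9448)=-0.0764, 0.0774×(-2.5585)=-0.1981, 0.0387×(-3.2517)=-0.1259, 0.1355×(-1.9989)=-0.2708, 0.471×(-0.7530)=-0.3546.
Sum = -1.3753, so H' = 1.38.

1.38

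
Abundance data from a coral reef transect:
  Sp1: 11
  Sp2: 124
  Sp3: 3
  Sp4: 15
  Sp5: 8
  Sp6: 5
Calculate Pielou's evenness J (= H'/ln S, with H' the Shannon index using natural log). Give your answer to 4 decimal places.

Total N = 11+124+3+15+8+5 = 166, so the proportions are 0.0662651, 0.746988, 0.0180723, 0.0903614, 0.0481928, 0.0301205 (working shown to 7 dp, full precision carried).
H' = −Σ pᵢ ln pᵢ = −((-0.1798495) + (-0.2179010) + (-0.0725309) + (-0.2172233) + (-0.1461468) + (-0.1054985)) = 0.9391500.
With S = 6 species, ln S = 1.7917595, so J = 0.9391500/1.7917595 = 0.5241496, i.e. 0.5241 to 4 decimal places.

0.5241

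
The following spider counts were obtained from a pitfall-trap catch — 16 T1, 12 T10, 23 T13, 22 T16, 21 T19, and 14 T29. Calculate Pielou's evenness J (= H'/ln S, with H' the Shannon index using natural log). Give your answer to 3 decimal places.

0.984

Total N = 16+12+23+22+21+14 = 108, so the proportions are 0.14815, 0.11111, 0.21296, 0.2037, 0.19444, 0.12963 (working shown to 5 dp, full precision carried).
H' = −Σ pᵢ ln pᵢ = −((-0.28290) + (-0.24414) + (-0.32938) + (-0.32411) + (-0.31842) + (-0.26484)) = 1.76379.
With S = 6 species, ln S = 1.79176, so J = 1.76379/1.79176 = 0.98439, i.e. 0.984 to 3 decimal places.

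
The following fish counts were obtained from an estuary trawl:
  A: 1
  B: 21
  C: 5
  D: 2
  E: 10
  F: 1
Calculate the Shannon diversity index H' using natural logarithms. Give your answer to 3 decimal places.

1.279

Total N = 1+21+5+2+10+1 = 40, so the proportions are 0.025, 0.525, 0.125, 0.05, 0.25, 0.025 (working shown to 5 dp, full precision carried).
Each pᵢ ln pᵢ term: 0.025×(-3.68888)=-0.09222, 0.525×(-0.64436)=-0.33829, 0.125×(-2.07944)=-0.25993, 0.05×(-2.99573)=-0.14979, 0.25×(-1.38629)=-0.34657, 0.025×(-3.68888)=-0.09222.
Sum = -1.27902, so H' = 1.279.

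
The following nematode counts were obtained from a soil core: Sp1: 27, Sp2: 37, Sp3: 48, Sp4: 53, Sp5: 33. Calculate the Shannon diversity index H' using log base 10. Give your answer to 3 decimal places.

0.686

Total N = 27+37+48+53+33 = 198, so the proportions are 0.13636, 0.18687, 0.24242, 0.26768, 0.16667 (working shown to 5 dp, full precision carried).
Each pᵢ log₁₀ pᵢ term: 0.13636×(-0.86530)=-0.11800, 0.18687×(-0.72846)=-0.13613, 0.24242×(-0.61542)=-0.14919, 0.26768×(-0.57239)=-0.15322, 0.16667×(-0.77815)=-0.12969.
Sum = -0.68622, so H' = 0.686.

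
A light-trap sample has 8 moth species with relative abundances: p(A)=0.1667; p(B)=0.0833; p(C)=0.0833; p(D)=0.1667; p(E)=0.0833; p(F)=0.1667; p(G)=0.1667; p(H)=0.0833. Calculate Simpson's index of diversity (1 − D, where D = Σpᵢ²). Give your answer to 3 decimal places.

D = 0.1667² + 0.0833² + 0.0833² + 0.1667² + 0.0833² + 0.1667² + 0.1667² + 0.0833² = 0.02779 + 0.00694 + 0.00694 + 0.02779 + 0.00694 + 0.02779 + 0.02779 + 0.00694 = 0.13891 (working shown to 5 dp, full precision carried).
So 1 − D = 0.86109, i.e. 0.861 to 3 decimal places.

0.861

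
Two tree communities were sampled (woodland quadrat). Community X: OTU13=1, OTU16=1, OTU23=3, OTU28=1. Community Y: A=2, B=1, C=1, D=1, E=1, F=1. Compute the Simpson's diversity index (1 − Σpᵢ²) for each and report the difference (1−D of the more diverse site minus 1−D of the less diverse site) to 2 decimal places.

0.15

Community X: N=6, proportions 0.16667, 0.16667, 0.5, 0.16667, giving 1−D = 0.66667 (working shown to 5 dp, full precision carried).
Community Y: N=7, proportions 0.28571, 0.14286, 0.14286, 0.14286, 0.14286, 0.14286, giving 1−D = 0.81633.
Difference = |0.66667 − 0.81633| = 0.14966, i.e. 0.15 to 2 decimal places.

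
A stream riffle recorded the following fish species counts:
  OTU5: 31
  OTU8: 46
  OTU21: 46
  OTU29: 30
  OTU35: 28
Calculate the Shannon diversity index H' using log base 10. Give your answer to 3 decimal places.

Total N = 31+46+46+30+28 = 181, so the proportions are 0.17127, 0.25414, 0.25414, 0.16575, 0.1547 (working shown to 5 dp, full precision carried).
Each pᵢ log₁₀ pᵢ term: 0.17127×(-0.76632)=-0.13125, 0.25414×(-0.59492)=-0.15120, 0.25414×(-0.59492)=-0.15120, 0.16575×(-0.78056)=-0.12937, 0.1547×(-0.81052)=-0.12538.
Sum = -0.68840, so H' = 0.688.

0.688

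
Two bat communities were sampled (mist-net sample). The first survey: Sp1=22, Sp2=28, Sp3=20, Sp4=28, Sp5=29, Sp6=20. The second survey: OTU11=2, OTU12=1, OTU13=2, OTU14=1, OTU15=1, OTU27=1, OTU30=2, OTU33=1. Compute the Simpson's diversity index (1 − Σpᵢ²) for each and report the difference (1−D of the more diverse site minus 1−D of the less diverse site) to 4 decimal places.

0.0304

The first survey: N=147, proportions 0.14966, 0.190476, 0.136054, 0.190476, 0.197279, 0.136054, giving 1−D = 0.829099 (working shown to 6 dp, full precision carried).
The second survey: N=11, proportions 0.181818, 0.090909, 0.181818, 0.090909, 0.090909, 0.090909, 0.181818, 0.090909, giving 1−D = 0.859504.
Difference = |0.829099 − 0.859504| = 0.030405, i.e. 0.0304 to 4 decimal places.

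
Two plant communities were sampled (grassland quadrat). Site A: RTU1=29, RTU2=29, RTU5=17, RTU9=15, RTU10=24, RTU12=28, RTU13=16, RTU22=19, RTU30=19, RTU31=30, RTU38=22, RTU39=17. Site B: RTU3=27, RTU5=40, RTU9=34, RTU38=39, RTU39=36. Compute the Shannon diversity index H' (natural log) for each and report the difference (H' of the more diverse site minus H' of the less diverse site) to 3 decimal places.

Site A: N=265, proportions 0.10943, 0.10943, 0.06415, 0.0566, 0.09057, 0.10566, 0.06038, 0.0717, 0.0717, 0.11321, 0.08302, 0.06415, giving H' = 2.45476 (working shown to 5 dp, full precision carried).
Site B: N=176, proportions 0.15341, 0.22727, 0.19318, 0.22159, 0.20455, giving H' = 1.60046.
Difference = |2.45476 − 1.60046| = 0.85430, i.e. 0.854 to 3 decimal places.

0.854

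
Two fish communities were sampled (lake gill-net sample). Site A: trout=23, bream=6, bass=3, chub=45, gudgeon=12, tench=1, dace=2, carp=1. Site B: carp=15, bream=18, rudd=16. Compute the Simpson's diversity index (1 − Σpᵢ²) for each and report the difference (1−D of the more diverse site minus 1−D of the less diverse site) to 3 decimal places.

Site A: N=93, proportions 0.24731, 0.06452, 0.03226, 0.48387, 0.12903, 0.01075, 0.02151, 0.01075, giving 1−D = 0.68216 (working shown to 5 dp, full precision carried).
Site B: N=49, proportions 0.30612, 0.36735, 0.32653, giving 1−D = 0.66472.
Difference = |0.68216 − 0.66472| = 0.01744, i.e. 0.017 to 3 decimal places.

0.017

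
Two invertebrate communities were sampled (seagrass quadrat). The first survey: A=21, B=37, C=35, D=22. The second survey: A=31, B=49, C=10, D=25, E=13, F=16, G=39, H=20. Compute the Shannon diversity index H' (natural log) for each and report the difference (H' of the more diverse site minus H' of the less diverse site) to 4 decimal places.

The first survey: N=115, proportions 0.182609, 0.321739, 0.304348, 0.191304, giving H' = 1.353810 (working shown to 6 dp, full precision carried).
The second survey: N=203, proportions 0.152709, 0.241379, 0.049261, 0.123153, 0.064039, 0.078818, 0.192118, 0.098522, giving H' = 1.957788.
Difference = |1.353810 − 1.957788| = 0.603978, i.e. 0.6040 to 4 decimal places.

0.6040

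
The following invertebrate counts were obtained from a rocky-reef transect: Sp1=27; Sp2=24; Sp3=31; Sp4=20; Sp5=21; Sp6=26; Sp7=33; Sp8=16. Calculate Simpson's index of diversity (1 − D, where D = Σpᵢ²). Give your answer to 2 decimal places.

Total N = 27+24+31+20+21+26+33+16 = 198, so the proportions are 0.1364, 0.1212, 0.1566, 0.101, 0.1061, 0.1313, 0.1667, 0.0808 (working shown to 4 dp, full precision carried).
D = 0.1364² + 0.1212² + 0.1566² + 0.101² + 0.1061² + 0.1313² + 0.1667² + 0.0808² = 0.0186 + 0.0147 + 0.0245 + 0.0102 + 0.0112 + 0.0172 + 0.0278 + 0.0065 = 0.1308.
So 1 − D = 0.8692, i.e. 0.87 to 2 decimal places.

0.87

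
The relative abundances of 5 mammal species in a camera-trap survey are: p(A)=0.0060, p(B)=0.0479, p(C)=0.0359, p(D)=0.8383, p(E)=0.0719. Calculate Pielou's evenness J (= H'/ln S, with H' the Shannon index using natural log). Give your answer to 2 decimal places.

0.39

H' = −Σ pᵢ ln pᵢ = −((-0.0307) + (-0.1456) + (-0.1194) + (-0.1479) + (-0.1893)) = 0.6328 (working shown to 4 dp, full precision carried).
With S = 5 species, ln S = 1.6094, so J = 0.6328/1.6094 = 0.3932, i.e. 0.39 to 2 decimal places.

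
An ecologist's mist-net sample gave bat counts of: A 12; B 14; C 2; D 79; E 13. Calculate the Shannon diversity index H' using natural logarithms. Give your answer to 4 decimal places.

Total N = 12+14+2+79+13 = 120, so the proportions are 0.1, 0.116667, 0.016667, 0.658333, 0.108333 (working shown to 6 dp, full precision carried).
Each pᵢ ln pᵢ term: 0.1×(-2.302585)=-0.230259, 0.116667×(-2.148434)=-0.250651, 0.016667×(-4.094345)=-0.068239, 0.658333×(-0.418044)=-0.275212, 0.108333×(-2.222542)=-0.240775.
Sum = -1.065136, so H' = 1.0651.

1.0651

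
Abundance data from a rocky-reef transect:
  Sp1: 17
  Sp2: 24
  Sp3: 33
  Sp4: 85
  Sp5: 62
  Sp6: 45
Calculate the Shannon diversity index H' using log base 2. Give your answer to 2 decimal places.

Total N = 17+24+33+85+62+45 = 266, so the proportions are 0.0639, 0.0902, 0.1241, 0.3195, 0.2331, 0.1692 (working shown to 4 dp, full precision carried).
Each pᵢ log₂ pᵢ term: 0.0639×(-3.9678)=-0.2536, 0.0902×(-3.4703)=-0.3131, 0.1241×(-3.0109)=-0.3735, 0.3195×(-1.6459)=-0.5259, 0.2331×(-2.1011)=-0.4897, 0.1692×(-2.5634)=-0.4337.
Sum = -2.3896, so H' = 2.39.

2.39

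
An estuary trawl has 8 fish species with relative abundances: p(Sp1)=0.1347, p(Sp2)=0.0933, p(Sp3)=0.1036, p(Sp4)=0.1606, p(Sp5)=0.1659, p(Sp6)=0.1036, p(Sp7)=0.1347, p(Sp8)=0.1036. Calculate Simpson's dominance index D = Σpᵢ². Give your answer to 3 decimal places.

D = 0.1347² + 0.0933² + 0.1036² + 0.1606² + 0.1659² + 0.1036² + 0.1347² + 0.1036² = 0.018144 + 0.008705 + 0.010733 + 0.025792 + 0.027523 + 0.010733 + 0.018144 + 0.010733 = 0.130507 (working shown to 6 dp, full precision carried).
To 3 decimal places, D = 0.131.

0.131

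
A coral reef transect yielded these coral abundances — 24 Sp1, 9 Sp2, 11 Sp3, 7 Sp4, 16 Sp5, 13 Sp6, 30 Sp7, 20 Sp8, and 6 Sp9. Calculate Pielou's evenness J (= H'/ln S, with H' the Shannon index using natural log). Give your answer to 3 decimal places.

Total N = 24+9+11+7+16+13+30+20+6 = 136, so the proportions are 0.17647, 0.06618, 0.08088, 0.05147, 0.11765, 0.09559, 0.22059, 0.14706, 0.04412 (working shown to 5 dp, full precision carried).
H' = −Σ pᵢ ln pᵢ = −((-0.30611) + (-0.17970) + (-0.20340) + (-0.15270) + (-0.25177) + (-0.22441) + (-0.33341) + (-0.28190) + (-0.13769)) = 2.07109.
With S = 9 species, ln S = 2.19722, so J = 2.07109/2.19722 = 0.94259, i.e. 0.943 to 3 decimal places.

0.943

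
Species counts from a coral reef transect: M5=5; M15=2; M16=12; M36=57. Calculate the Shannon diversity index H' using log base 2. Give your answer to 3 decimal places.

Total N = 5+2+12+57 = 76, so the proportions are 0.06579, 0.02632, 0.15789, 0.75 (working shown to 5 dp, full precision carried).
Each pᵢ log₂ pᵢ term: 0.06579×(-3.92600)=-0.25829, 0.02632×(-5.24793)=-0.13810, 0.15789×(-2.66297)=-0.42047, 0.75×(-0.41504)=-0.31128.
Sum = -1.12814, so H' = 1.128.

1.128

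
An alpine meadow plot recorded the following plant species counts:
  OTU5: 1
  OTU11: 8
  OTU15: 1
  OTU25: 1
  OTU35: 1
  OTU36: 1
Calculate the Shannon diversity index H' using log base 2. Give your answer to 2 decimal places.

1.85

Total N = 1+8+1+1+1+1 = 13, so the proportions are 0.0769, 0.6154, 0.0769, 0.0769, 0.0769, 0.0769 (working shown to 4 dp, full precision carried).
Each pᵢ log₂ pᵢ term: 0.0769×(-3.7004)=-0.2846, 0.6154×(-0.7004)=-0.4310, 0.0769×(-3.7004)=-0.2846, 0.0769×(-3.7004)=-0.2846, 0.0769×(-3.7004)=-0.2846, 0.0769×(-3.7004)=-0.2846.
Sum = -1.8543, so H' = 1.85.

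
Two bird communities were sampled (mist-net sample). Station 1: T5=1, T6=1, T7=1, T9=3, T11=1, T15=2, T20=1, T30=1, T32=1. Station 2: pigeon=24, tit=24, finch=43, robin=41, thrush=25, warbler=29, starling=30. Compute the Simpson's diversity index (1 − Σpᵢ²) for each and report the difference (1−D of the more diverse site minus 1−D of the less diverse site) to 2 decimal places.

Station 1: N=12, proportions 0.0833, 0.0833, 0.0833, 0.25, 0.0833, 0.1667, 0.0833, 0.0833, 0.0833, giving 1−D = 0.8611 (working shown to 4 dp, full precision carried).
Station 2: N=216, proportions 0.1111, 0.1111, 0.1991, 0.1898, 0.1157, 0.1343, 0.1389, giving 1−D = 0.8489.
Difference = |0.8611 − 0.8489| = 0.0122, i.e. 0.01 to 2 decimal places.

0.01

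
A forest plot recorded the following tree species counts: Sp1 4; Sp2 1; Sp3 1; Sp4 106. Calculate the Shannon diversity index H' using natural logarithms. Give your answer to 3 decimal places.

Total N = 4+1+1+106 = 112, so the proportions are 0.03571, 0.00893, 0.00893, 0.94643 (working shown to 5 dp, full precision carried).
Each pᵢ ln pᵢ term: 0.03571×(-3.33220)=-0.11901, 0.00893×(-4.71850)=-0.04213, 0.00893×(-4.71850)=-0.04213, 0.94643×(-0.05506)=-0.05211.
Sum = -0.25538, so H' = 0.255.

0.255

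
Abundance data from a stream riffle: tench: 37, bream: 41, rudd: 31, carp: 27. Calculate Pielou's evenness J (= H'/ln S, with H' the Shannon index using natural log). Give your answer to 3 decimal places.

Total N = 37+41+31+27 = 136, so the proportions are 0.27206, 0.30147, 0.22794, 0.19853 (working shown to 5 dp, full precision carried).
H' = −Σ pᵢ ln pᵢ = −((-0.35415) + (-0.36149) + (-0.33705) + (-0.32099)) = 1.37367.
With S = 4 species, ln S = 1.38629, so J = 1.37367/1.38629 = 0.99090, i.e. 0.991 to 3 decimal places.

0.991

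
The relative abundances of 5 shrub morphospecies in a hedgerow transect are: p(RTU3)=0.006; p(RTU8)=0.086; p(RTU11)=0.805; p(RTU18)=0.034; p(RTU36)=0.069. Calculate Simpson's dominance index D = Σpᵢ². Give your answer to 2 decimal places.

0.66

D = 0.006² + 0.086² + 0.805² + 0.034² + 0.069² = 0.0000 + 0.0074 + 0.6480 + 0.0012 + 0.0048 = 0.6614 (working shown to 4 dp, full precision carried).
To 2 decimal places, D = 0.66.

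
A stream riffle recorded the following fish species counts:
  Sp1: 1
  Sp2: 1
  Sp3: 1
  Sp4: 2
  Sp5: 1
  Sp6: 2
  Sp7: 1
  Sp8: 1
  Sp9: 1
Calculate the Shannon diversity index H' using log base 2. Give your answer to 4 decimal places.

3.0958

Total N = 1+1+1+2+1+2+1+1+1 = 11, so the proportions are 0.090909, 0.090909, 0.090909, 0.181818, 0.090909, 0.181818, 0.090909, 0.090909, 0.090909 (working shown to 6 dp, full precision carried).
Each pᵢ log₂ pᵢ term: 0.090909×(-3.459432)=-0.314494, 0.090909×(-3.459432)=-0.314494, 0.090909×(-3.459432)=-0.314494, 0.181818×(-2.459432)=-0.447169, 0.090909×(-3.459432)=-0.314494, 0.181818×(-2.459432)=-0.447169, 0.090909×(-3.459432)=-0.314494, 0.090909×(-3.459432)=-0.314494, 0.090909×(-3.459432)=-0.314494.
Sum = -3.095795, so H' = 3.0958.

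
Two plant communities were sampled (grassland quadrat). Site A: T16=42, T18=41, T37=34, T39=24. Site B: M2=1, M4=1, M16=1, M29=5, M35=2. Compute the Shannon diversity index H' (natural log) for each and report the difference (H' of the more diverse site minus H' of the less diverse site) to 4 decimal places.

Site A: N=141, proportions 0.297872, 0.29078, 0.241135, 0.170213, giving H' = 1.364305 (working shown to 6 dp, full precision carried).
Site B: N=10, proportions 0.1, 0.1, 0.1, 0.5, 0.2, giving H' = 1.359237.
Difference = |1.364305 − 1.359237| = 0.005068, i.e. 0.0051 to 4 decimal places.

0.0051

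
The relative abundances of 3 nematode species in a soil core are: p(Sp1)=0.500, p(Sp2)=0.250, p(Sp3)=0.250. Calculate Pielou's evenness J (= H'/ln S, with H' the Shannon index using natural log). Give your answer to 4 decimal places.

H' = −Σ pᵢ ln pᵢ = −((-0.346574) + (-0.346574) + (-0.346574)) = 1.039721 (working shown to 6 dp, full precision carried).
With S = 3 species, ln S = 1.098612, so J = 1.039721/1.098612 = 0.946395, i.e. 0.9464 to 4 decimal places.

0.9464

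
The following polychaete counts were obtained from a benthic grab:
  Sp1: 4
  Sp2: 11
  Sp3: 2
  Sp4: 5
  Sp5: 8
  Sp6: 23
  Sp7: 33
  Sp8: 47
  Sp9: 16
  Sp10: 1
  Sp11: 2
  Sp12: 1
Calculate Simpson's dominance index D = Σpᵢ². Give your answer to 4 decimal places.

0.1845

Total N = 4+11+2+5+8+23+33+47+16+1+2+1 = 153, so the proportions are 0.026144, 0.071895, 0.013072, 0.03268, 0.052288, 0.150327, 0.215686, 0.30719, 0.104575, 0.006536, 0.013072, 0.006536 (working shown to 6 dp, full precision carried).
D = 0.026144² + 0.071895² + 0.013072² + 0.03268² + 0.052288² + 0.150327² + 0.215686² + 0.30719² + 0.104575² + 0.006536² + 0.013072² + 0.006536² = 0.000683 + 0.005169 + 0.000171 + 0.001068 + 0.002734 + 0.022598 + 0.046521 + 0.094365 + 0.010936 + 0.000043 + 0.000171 + 0.000043 = 0.184502.
To 4 decimal places, D = 0.1845.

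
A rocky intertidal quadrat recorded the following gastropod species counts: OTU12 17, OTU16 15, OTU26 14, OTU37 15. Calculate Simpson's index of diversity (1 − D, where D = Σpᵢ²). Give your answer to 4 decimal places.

Total N = 17+15+14+15 = 61, so the proportions are 0.278689, 0.245902, 0.229508, 0.245902 (working shown to 6 dp, full precision carried).
D = 0.278689² + 0.245902² + 0.229508² + 0.245902² = 0.077667 + 0.060468 + 0.052674 + 0.060468 = 0.251277.
So 1 − D = 0.748723, i.e. 0.7487 to 4 decimal places.

0.7487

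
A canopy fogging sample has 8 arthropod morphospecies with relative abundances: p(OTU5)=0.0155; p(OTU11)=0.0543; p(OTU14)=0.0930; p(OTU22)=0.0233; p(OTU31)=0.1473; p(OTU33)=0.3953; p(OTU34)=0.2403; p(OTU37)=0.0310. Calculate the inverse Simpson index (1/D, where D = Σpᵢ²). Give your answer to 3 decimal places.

D = 0.0155² + 0.0543² + 0.093² + 0.0233² + 0.1473² + 0.3953² + 0.2403² + 0.031² = 0.0002402 + 0.0029485 + 0.0086490 + 0.0005429 + 0.0216973 + 0.1562621 + 0.0577441 + 0.0009610 = 0.2490451 (working shown to 7 dp, full precision carried).
So 1/D = 4.01534, i.e. 4.015 to 3 decimal places.

4.015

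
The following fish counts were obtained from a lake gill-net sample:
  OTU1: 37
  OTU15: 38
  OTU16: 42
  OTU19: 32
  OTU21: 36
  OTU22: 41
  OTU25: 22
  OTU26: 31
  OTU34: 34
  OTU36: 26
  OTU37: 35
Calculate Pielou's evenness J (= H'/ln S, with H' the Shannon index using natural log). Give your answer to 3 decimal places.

0.994

Total N = 37+38+42+32+36+41+22+31+34+26+35 = 374, so the proportions are 0.09893, 0.1016, 0.1123, 0.08556, 0.09626, 0.10963, 0.05882, 0.08289, 0.09091, 0.06952, 0.09358 (working shown to 5 dp, full precision carried).
H' = −Σ pᵢ ln pᵢ = −((-0.22886) + (-0.23234) + (-0.24555) + (-0.21035) + (-0.22531) + (-0.24235) + (-0.16666) + (-0.20641) + (-0.21799) + (-0.18535) + (-0.22169)) = 2.38286.
With S = 11 species, ln S = 2.39790, so J = 2.38286/2.39790 = 0.99373, i.e. 0.994 to 3 decimal places.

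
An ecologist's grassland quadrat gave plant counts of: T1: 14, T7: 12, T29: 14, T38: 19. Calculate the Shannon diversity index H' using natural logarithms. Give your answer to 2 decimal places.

Total N = 14+12+14+19 = 59, so the proportions are 0.2373, 0.2034, 0.2373, 0.322 (working shown to 4 dp, full precision carried).
Each pᵢ ln pᵢ term: 0.2373×(-1.4385)=-0.3413, 0.2034×(-1.5926)=-0.3239, 0.2373×(-1.4385)=-0.3413, 0.322×(-1.1331)=-0.3649.
Sum = -1.3715, so H' = 1.37.

1.37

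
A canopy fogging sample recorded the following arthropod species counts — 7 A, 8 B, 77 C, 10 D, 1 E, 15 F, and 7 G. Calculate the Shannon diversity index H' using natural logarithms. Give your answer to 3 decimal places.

1.292

Total N = 7+8+77+10+1+15+7 = 125, so the proportions are 0.056, 0.064, 0.616, 0.08, 0.008, 0.12, 0.056 (working shown to 5 dp, full precision carried).
Each pᵢ ln pᵢ term: 0.056×(-2.88240)=-0.16141, 0.064×(-2.74887)=-0.17593, 0.616×(-0.48451)=-0.29846, 0.08×(-2.52573)=-0.20206, 0.008×(-4.82831)=-0.03863, 0.12×(-2.12026)=-0.25443, 0.056×(-2.88240)=-0.16141.
Sum = -1.29233, so H' = 1.292.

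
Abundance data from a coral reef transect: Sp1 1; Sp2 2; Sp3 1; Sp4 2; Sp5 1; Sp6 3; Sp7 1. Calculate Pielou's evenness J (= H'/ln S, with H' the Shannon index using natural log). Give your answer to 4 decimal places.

0.9488

Total N = 1+2+1+2+1+3+1 = 11, so the proportions are 0.090909, 0.181818, 0.090909, 0.181818, 0.090909, 0.272727, 0.090909 (working shown to 6 dp, full precision carried).
H' = −Σ pᵢ ln pᵢ = −((-0.217990) + (-0.309954) + (-0.217990) + (-0.309954) + (-0.217990) + (-0.354350) + (-0.217990)) = 1.846220.
With S = 7 species, ln S = 1.945910, so J = 1.846220/1.945910 = 0.948770, i.e. 0.9488 to 4 decimal places.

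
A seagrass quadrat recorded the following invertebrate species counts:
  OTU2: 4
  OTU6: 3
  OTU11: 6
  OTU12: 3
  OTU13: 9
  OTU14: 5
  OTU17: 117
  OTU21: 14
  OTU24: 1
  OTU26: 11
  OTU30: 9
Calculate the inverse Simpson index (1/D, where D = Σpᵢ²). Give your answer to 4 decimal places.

Total N = 4+3+6+3+9+5+117+14+1+11+9 = 182, so the proportions are 0.021978, 0.0164835, 0.032967, 0.0164835, 0.0494505, 0.0274725, 0.6428571, 0.0769231, 0.0054945, 0.0604396, 0.0494505 (working shown to 7 dp, full precision carried).
D = 0.021978² + 0.0164835² + 0.032967² + 0.0164835² + 0.0494505² + 0.0274725² + 0.6428571² + 0.0769231² + 0.0054945² + 0.0604396² + 0.0494505² = 0.0004830 + 0.0002717 + 0.0010868 + 0.0002717 + 0.0024454 + 0.0007547 + 0.4132653 + 0.0059172 + 0.0000302 + 0.0036529 + 0.0024454 = 0.4306243.
So 1/D = 2.322210, i.e. 2.3222 to 4 decimal places.

2.3222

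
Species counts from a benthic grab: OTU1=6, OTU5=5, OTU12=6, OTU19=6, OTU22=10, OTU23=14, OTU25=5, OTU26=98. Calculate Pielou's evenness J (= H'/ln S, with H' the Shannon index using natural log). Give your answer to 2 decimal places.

0.62

Total N = 6+5+6+6+10+14+5+98 = 150, so the proportions are 0.04, 0.0333, 0.04, 0.04, 0.0667, 0.0933, 0.0333, 0.6533 (working shown to 4 dp, full precision carried).
H' = −Σ pᵢ ln pᵢ = −((-0.1288) + (-0.1134) + (-0.1288) + (-0.1288) + (-0.1805) + (-0.2213) + (-0.1134) + (-0.2781)) = 1.2930.
With S = 8 species, ln S = 2.0794, so J = 1.2930/2.0794 = 0.6218, i.e. 0.62 to 2 decimal places.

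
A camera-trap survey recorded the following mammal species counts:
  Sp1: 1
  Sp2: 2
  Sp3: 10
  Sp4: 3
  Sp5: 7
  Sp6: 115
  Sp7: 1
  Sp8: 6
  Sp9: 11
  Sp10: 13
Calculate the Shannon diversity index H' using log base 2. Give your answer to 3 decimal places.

Total N = 1+2+10+3+7+115+1+6+11+13 = 169, so the proportions are 0.00592, 0.01183, 0.05917, 0.01775, 0.04142, 0.68047, 0.00592, 0.0355, 0.06509, 0.07692 (working shown to 5 dp, full precision carried).
Each pᵢ log₂ pᵢ term: 0.00592×(-7.40088)=-0.04379, 0.01183×(-6.40088)=-0.07575, 0.05917×(-4.07895)=-0.24136, 0.01775×(-5.81592)=-0.10324, 0.04142×(-4.59352)=-0.19026, 0.68047×(-0.55539)=-0.37793, 0.00592×(-7.40088)=-0.04379, 0.0355×(-4.81592)=-0.17098, 0.06509×(-3.94145)=-0.25654, 0.07692×(-3.70044)=-0.28465.
Sum = -1.78830, so H' = 1.788.

1.788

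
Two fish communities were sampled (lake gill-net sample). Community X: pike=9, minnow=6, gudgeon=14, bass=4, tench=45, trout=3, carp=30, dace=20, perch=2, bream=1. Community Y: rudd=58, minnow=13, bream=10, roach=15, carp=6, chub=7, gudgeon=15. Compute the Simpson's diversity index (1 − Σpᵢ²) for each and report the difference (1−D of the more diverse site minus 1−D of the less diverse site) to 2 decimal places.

0.07

Community X: N=134, proportions 0.0672, 0.0448, 0.1045, 0.0299, 0.3358, 0.0224, 0.2239, 0.1493, 0.0149, 0.0075, giving 1−D = 0.7957 (working shown to 4 dp, full precision carried).
Community Y: N=124, proportions 0.4677, 0.1048, 0.0806, 0.121, 0.0484, 0.0565, 0.121, giving 1−D = 0.7289.
Difference = |0.7957 − 0.7289| = 0.0668, i.e. 0.07 to 2 decimal places.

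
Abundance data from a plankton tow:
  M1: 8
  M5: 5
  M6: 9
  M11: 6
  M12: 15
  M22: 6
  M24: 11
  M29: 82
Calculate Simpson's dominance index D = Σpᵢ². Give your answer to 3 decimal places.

0.363

Total N = 8+5+9+6+15+6+11+82 = 142, so the proportions are 0.05634, 0.03521, 0.06338, 0.04225, 0.10563, 0.04225, 0.07746, 0.57746 (working shown to 5 dp, full precision carried).
D = 0.05634² + 0.03521² + 0.06338² + 0.04225² + 0.10563² + 0.04225² + 0.07746² + 0.57746² = 0.00317 + 0.00124 + 0.00402 + 0.00179 + 0.01116 + 0.00179 + 0.00600 + 0.33347 = 0.36263.
To 3 decimal places, D = 0.363.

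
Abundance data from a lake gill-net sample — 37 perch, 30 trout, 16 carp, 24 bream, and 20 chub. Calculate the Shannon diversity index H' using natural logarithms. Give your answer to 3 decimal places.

1.567

Total N = 37+30+16+24+20 = 127, so the proportions are 0.29134, 0.23622, 0.12598, 0.18898, 0.15748 (working shown to 5 dp, full precision carried).
Each pᵢ ln pᵢ term: 0.29134×(-1.23327)=-0.35930, 0.23622×(-1.44299)=-0.34086, 0.12598×(-2.07160)=-0.26099, 0.18898×(-1.66613)=-0.31486, 0.15748×(-1.84845)=-0.29110.
Sum = -1.56711, so H' = 1.567.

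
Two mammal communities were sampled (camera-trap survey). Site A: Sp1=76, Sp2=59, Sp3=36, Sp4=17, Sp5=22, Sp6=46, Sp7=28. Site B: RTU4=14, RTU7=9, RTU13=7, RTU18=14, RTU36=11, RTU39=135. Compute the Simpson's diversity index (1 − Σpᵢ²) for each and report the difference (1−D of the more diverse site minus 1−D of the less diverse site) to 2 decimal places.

0.35

Site A: N=284, proportions 0.2676, 0.2077, 0.1268, 0.0599, 0.0775, 0.162, 0.0986, giving 1−D = 0.8236 (working shown to 4 dp, full precision carried).
Site B: N=190, proportions 0.0737, 0.0474, 0.0368, 0.0737, 0.0579, 0.7105, giving 1−D = 0.4773.
Difference = |0.8236 − 0.4773| = 0.3463, i.e. 0.35 to 2 decimal places.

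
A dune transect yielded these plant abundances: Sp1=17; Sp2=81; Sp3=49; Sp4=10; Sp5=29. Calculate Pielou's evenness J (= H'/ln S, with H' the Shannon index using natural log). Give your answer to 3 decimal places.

0.857

Total N = 17+81+49+10+29 = 186, so the proportions are 0.0914, 0.43548, 0.26344, 0.05376, 0.15591 (working shown to 5 dp, full precision carried).
H' = −Σ pᵢ ln pᵢ = −((-0.21867) + (-0.36202) + (-0.35141) + (-0.15716) + (-0.28976)) = 1.37902.
With S = 5 species, ln S = 1.60944, so J = 1.37902/1.60944 = 0.85683, i.e. 0.857 to 3 decimal places.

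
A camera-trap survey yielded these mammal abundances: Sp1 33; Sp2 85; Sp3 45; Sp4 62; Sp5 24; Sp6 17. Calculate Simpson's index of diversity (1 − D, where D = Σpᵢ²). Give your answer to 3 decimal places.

Total N = 33+85+45+62+24+17 = 266, so the proportions are 0.12406, 0.31955, 0.16917, 0.23308, 0.09023, 0.06391 (working shown to 5 dp, full precision carried).
D = 0.12406² + 0.31955² + 0.16917² + 0.23308² + 0.09023² + 0.06391² = 0.01539 + 0.10211 + 0.02862 + 0.05433 + 0.00814 + 0.00408 = 0.21267.
So 1 − D = 0.78733, i.e. 0.787 to 3 decimal places.

0.787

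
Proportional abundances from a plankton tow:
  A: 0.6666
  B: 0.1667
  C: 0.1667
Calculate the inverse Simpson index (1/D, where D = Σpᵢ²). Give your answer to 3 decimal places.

D = 0.6666² + 0.1667² + 0.1667² = 0.444356 + 0.027789 + 0.027789 = 0.499933 (working shown to 6 dp, full precision carried).
So 1/D = 2.00027, i.e. 2.000 to 3 decimal places.

2.000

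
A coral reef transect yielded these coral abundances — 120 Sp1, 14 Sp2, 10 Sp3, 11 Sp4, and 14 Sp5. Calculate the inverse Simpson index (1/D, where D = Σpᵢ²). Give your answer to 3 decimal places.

1.902

Total N = 120+14+10+11+14 = 169, so the proportions are 0.710059, 0.08284, 0.059172, 0.065089, 0.08284 (working shown to 6 dp, full precision carried).
D = 0.710059² + 0.08284² + 0.059172² + 0.065089² + 0.08284² = 0.504184 + 0.006863 + 0.003501 + 0.004237 + 0.006863 = 0.525647.
So 1/D = 1.90242, i.e. 1.902 to 3 decimal places.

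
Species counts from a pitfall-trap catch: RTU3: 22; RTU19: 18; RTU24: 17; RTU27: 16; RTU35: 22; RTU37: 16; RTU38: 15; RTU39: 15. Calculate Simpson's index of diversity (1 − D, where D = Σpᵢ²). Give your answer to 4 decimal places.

Total N = 22+18+17+16+22+16+15+15 = 141, so the proportions are 0.156028, 0.12766, 0.120567, 0.113475, 0.156028, 0.113475, 0.106383, 0.106383 (working shown to 6 dp, full precision carried).
D = 0.156028² + 0.12766² + 0.120567² + 0.113475² + 0.156028² + 0.113475² + 0.106383² + 0.106383² = 0.024345 + 0.016297 + 0.014536 + 0.012877 + 0.024345 + 0.012877 + 0.011317 + 0.011317 = 0.127911.
So 1 − D = 0.872089, i.e. 0.8721 to 4 decimal places.

0.8721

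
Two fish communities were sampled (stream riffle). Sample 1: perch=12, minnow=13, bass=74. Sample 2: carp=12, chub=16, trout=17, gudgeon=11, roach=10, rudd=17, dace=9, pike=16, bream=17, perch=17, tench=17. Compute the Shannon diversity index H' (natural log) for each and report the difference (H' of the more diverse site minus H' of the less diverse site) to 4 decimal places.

1.6337

Sample 1: N=99, proportions 0.121212, 0.131313, 0.747475, giving H' = 0.739928 (working shown to 6 dp, full precision carried).
Sample 2: N=159, proportions 0.075472, 0.100629, 0.106918, 0.069182, 0.062893, 0.106918, 0.056604, 0.100629, 0.106918, 0.106918, 0.106918, giving H' = 2.373668.
Difference = |0.739928 − 2.373668| = 1.633740, i.e. 1.6337 to 4 decimal places.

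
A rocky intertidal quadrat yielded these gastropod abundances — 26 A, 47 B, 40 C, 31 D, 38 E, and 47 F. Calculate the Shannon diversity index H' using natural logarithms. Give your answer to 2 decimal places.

1.77

Total N = 26+47+40+31+38+47 = 229, so the proportions are 0.1135, 0.2052, 0.1747, 0.1354, 0.1659, 0.2052 (working shown to 4 dp, full precision carried).
Each pᵢ ln pᵢ term: 0.1135×(-2.1756)=-0.2470, 0.2052×(-1.5836)=-0.3250, 0.1747×(-1.7448)=-0.3048, 0.1354×(-1.9997)=-0.2707, 0.1659×(-1.7961)=-0.2980, 0.2052×(-1.5836)=-0.3250.
Sum = -1.7706, so H' = 1.77.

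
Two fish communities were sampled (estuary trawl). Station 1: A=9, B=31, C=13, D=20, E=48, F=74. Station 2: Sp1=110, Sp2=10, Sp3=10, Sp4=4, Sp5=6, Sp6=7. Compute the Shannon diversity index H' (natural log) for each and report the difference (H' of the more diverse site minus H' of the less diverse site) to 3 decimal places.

Station 1: N=195, proportions 0.04615, 0.15897, 0.06667, 0.10256, 0.24615, 0.37949, giving H' = 1.56117 (working shown to 5 dp, full precision carried).
Station 2: N=147, proportions 0.7483, 0.06803, 0.06803, 0.02721, 0.04082, 0.04762, giving H' = 0.95627.
Difference = |1.56117 − 0.95627| = 0.60490, i.e. 0.605 to 3 decimal places.

0.605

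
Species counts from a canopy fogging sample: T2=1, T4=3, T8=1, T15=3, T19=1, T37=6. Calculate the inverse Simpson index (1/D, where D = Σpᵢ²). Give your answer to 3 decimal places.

3.947

Total N = 1+3+1+3+1+6 = 15, so the proportions are 0.0666667, 0.2, 0.0666667, 0.2, 0.0666667, 0.4 (working shown to 7 dp, full precision carried).
D = 0.0666667² + 0.2² + 0.0666667² + 0.2² + 0.0666667² + 0.4² = 0.0044444 + 0.0400000 + 0.0044444 + 0.0400000 + 0.0044444 + 0.1600000 = 0.2533333.
So 1/D = 3.94737, i.e. 3.947 to 3 decimal places.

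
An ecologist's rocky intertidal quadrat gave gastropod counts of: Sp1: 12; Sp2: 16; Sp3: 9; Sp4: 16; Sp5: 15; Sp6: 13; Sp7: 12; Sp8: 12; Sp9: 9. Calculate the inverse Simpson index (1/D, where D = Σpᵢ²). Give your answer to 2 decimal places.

Total N = 12+16+9+16+15+13+12+12+9 = 114, so the proportions are 0.105263, 0.140351, 0.078947, 0.140351, 0.131579, 0.114035, 0.105263, 0.105263, 0.078947 (working shown to 6 dp, full precision carried).
D = 0.105263² + 0.140351² + 0.078947² + 0.140351² + 0.131579² + 0.114035² + 0.105263² + 0.105263² + 0.078947² = 0.011080 + 0.019698 + 0.006233 + 0.019698 + 0.017313 + 0.013004 + 0.011080 + 0.011080 + 0.006233 = 0.115420.
So 1/D = 8.6640, i.e. 8.66 to 2 decimal places.

8.66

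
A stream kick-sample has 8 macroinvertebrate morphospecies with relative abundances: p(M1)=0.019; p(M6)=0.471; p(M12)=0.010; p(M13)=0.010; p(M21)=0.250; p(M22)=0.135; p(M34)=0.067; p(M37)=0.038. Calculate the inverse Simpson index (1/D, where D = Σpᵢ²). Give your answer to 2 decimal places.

3.24

D = 0.019² + 0.471² + 0.01² + 0.01² + 0.25² + 0.135² + 0.067² + 0.038² = 0.000361 + 0.221841 + 0.000100 + 0.000100 + 0.062500 + 0.018225 + 0.004489 + 0.001444 = 0.309060 (working shown to 6 dp, full precision carried).
So 1/D = 3.2356, i.e. 3.24 to 2 decimal places.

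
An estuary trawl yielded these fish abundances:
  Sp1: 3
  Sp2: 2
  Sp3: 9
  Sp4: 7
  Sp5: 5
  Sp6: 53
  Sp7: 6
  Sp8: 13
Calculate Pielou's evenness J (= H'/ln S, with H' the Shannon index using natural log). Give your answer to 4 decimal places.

0.7296

Total N = 3+2+9+7+5+53+6+13 = 98, so the proportions are 0.030612, 0.020408, 0.091837, 0.071429, 0.05102, 0.540816, 0.061224, 0.132653 (working shown to 6 dp, full precision carried).
H' = −Σ pᵢ ln pᵢ = −((-0.106725) + (-0.079425) + (-0.219283) + (-0.188504) + (-0.151813) + (-0.332427) + (-0.171013) + (-0.267962)) = 1.517150.
With S = 8 species, ln S = 2.079442, so J = 1.517150/2.079442 = 0.729595, i.e. 0.7296 to 4 decimal places.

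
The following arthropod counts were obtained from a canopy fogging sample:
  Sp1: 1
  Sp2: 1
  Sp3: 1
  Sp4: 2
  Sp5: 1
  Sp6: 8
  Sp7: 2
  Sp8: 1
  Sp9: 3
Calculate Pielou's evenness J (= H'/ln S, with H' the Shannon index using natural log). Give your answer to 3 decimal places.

Total N = 1+1+1+2+1+8+2+1+3 = 20, so the proportions are 0.05, 0.05, 0.05, 0.1, 0.05, 0.4, 0.1, 0.05, 0.15 (working shown to 5 dp, full precision carried).
H' = −Σ pᵢ ln pᵢ = −((-0.14979) + (-0.14979) + (-0.14979) + (-0.23026) + (-0.14979) + (-0.36652) + (-0.23026) + (-0.14979) + (-0.28457)) = 1.86053.
With S = 9 species, ln S = 2.19722, so J = 1.86053/2.19722 = 0.84677, i.e. 0.847 to 3 decimal places.

0.847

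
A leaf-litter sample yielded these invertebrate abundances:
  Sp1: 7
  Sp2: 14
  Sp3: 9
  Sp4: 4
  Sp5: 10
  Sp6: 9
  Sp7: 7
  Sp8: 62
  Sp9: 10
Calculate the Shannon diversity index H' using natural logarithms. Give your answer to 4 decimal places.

1.7675

Total N = 7+14+9+4+10+9+7+62+10 = 132, so the proportions are 0.05303, 0.106061, 0.068182, 0.030303, 0.075758, 0.068182, 0.05303, 0.469697, 0.075758 (working shown to 6 dp, full precision carried).
Each pᵢ ln pᵢ term: 0.05303×(-2.936892)=-0.155744, 0.106061×(-2.243745)=-0.237973, 0.068182×(-2.685577)=-0.183108, 0.030303×(-3.496508)=-0.105955, 0.075758×(-2.580217)=-0.195471, 0.068182×(-2.685577)=-0.183108, 0.05303×(-2.936892)=-0.155744, 0.469697×(-0.755668)=-0.354935, 0.075758×(-2.580217)=-0.195471.
Sum = -1.767508, so H' = 1.7675.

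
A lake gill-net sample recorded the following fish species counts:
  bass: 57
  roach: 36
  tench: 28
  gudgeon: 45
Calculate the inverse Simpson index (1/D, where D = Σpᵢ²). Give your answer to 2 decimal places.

3.75

Total N = 57+36+28+45 = 166, so the proportions are 0.343373, 0.216867, 0.168675, 0.271084 (working shown to 6 dp, full precision carried).
D = 0.343373² + 0.216867² + 0.168675² + 0.271084² = 0.117905 + 0.047031 + 0.028451 + 0.073487 = 0.266875.
So 1/D = 3.7471, i.e. 3.75 to 2 decimal places.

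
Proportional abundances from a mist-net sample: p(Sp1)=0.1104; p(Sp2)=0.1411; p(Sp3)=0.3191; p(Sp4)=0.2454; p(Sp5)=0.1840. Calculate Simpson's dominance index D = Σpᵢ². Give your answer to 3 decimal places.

0.228

D = 0.1104² + 0.1411² + 0.3191² + 0.2454² + 0.184² = 0.01219 + 0.01991 + 0.10182 + 0.06022 + 0.03386 = 0.22800 (working shown to 5 dp, full precision carried).
To 3 decimal places, D = 0.228.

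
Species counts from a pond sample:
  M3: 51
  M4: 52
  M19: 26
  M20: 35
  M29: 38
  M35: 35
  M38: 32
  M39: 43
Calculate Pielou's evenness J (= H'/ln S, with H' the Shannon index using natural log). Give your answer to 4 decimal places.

0.9886

Total N = 51+52+26+35+38+35+32+43 = 312, so the proportions are 0.163462, 0.166667, 0.083333, 0.112179, 0.121795, 0.112179, 0.102564, 0.137821 (working shown to 6 dp, full precision carried).
H' = −Σ pᵢ ln pᵢ = −((-0.296058) + (-0.298627) + (-0.207076) + (-0.245410) + (-0.256429) + (-0.245410) + (-0.233566) + (-0.273133)) = 2.055708.
With S = 8 species, ln S = 2.079442, so J = 2.055708/2.079442 = 0.988587, i.e. 0.9886 to 4 decimal places.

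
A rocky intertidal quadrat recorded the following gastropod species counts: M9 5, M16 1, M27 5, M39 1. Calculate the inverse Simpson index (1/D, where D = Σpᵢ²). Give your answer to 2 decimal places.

2.77

Total N = 5+1+5+1 = 12, so the proportions are 0.41667, 0.08333, 0.41667, 0.08333 (working shown to 5 dp, full precision carried).
D = 0.41667² + 0.08333² + 0.41667² + 0.08333² = 0.17361 + 0.00694 + 0.17361 + 0.00694 = 0.36111.
So 1/D = 2.7692, i.e. 2.77 to 2 decimal places.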